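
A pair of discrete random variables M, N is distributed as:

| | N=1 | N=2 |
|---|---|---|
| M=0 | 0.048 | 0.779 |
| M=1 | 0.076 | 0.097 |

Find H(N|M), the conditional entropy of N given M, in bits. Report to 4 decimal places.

0.4355 bits

Chain rule: H(N|M) = H(M,N) − H(M).
Marginals: p(M) = (0.8270, 0.1730), p(N) = (0.1240, 0.8760).
H(M,N) = 1.1000 bits; H(M) = 0.6645 bits.
H(N|M) = 1.1000 − 0.6645 = 0.4355 bits.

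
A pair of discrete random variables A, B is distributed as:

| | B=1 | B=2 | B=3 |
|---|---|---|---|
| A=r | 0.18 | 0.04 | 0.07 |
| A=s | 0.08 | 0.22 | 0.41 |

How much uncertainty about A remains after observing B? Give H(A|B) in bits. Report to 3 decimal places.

0.680 bits

Chain rule: H(A|B) = H(A,B) − H(B).
Marginals: p(A) = (0.2900, 0.7100), p(B) = (0.2600, 0.2600, 0.4800).
H(A,B) = 2.1991 bits; H(B) = 1.5188 bits.
H(A|B) = 2.1991 − 1.5188 = 0.680 bits.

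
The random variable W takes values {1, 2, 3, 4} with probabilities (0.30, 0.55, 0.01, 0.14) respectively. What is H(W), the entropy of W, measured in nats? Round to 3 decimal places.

1.011 nats

H(W) = −Σ p·ln p.
  −(0.30)·ln(0.30) = 0.3612
  −(0.55)·ln(0.55) = 0.3288
  −(0.01)·ln(0.01) = 0.0461
  −(0.14)·ln(0.14) = 0.2753
Sum: 0.3612 + 0.3288 + 0.0461 + 0.2753 = 1.011 nats.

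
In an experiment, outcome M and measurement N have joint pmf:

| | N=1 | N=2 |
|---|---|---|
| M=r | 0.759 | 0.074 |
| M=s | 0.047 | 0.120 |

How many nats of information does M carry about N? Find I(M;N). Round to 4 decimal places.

Marginals: p(M) = (0.8330, 0.1670), p(N) = (0.8060, 0.1940).
I(M;N) = Σ p(x,y)·ln[p(x,y)/(p(x)p(y))].
  (r,1): 0.759·ln(1.1305) = 0.09308
  (r,2): 0.074·ln(0.4579) = -0.05780
  (s,1): 0.047·ln(0.3492) = -0.04945
  (s,2): 0.120·ln(3.7039) = 0.15713
Sum = 0.1430 nats.

0.1430 nats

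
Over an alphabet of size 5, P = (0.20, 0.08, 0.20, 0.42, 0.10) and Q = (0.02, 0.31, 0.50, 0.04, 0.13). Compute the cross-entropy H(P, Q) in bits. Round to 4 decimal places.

H(P,Q) = −Σ p·log₂ q.
  −0.20·log₂(0.02) = 1.12877
  −0.08·log₂(0.31) = 0.13517
  −0.20·log₂(0.50) = 0.20000
  −0.42·log₂(0.04) = 1.95042
  −0.10·log₂(0.13) = 0.29434
H(P,Q) = 3.7087 bits.

3.7087 bits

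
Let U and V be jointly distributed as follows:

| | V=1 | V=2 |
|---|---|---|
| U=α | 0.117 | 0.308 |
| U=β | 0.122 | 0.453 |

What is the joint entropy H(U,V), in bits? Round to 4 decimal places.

1.7732 bits

H(U,V) = −Σ p(x,y)·log₂ p(x,y) over all 4 cells.
  cell (α,1): −0.117·log₂0.117 = 0.36216
  cell (α,2): −0.308·log₂0.308 = 0.52329
  cell (β,1): −0.122·log₂0.122 = 0.37028
  cell (β,2): −0.453·log₂0.453 = 0.51751
Sum = 1.7732 bits.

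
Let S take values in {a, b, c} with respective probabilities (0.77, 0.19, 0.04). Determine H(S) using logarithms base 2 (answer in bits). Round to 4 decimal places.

H(S) = −Σ p·log₂ p.
  −(0.77)·log₂(0.77) = 0.29034
  −(0.19)·log₂(0.19) = 0.45523
  −(0.04)·log₂(0.04) = 0.18575
Sum: 0.29034 + 0.45523 + 0.18575 = 0.9313 bits.

0.9313 bits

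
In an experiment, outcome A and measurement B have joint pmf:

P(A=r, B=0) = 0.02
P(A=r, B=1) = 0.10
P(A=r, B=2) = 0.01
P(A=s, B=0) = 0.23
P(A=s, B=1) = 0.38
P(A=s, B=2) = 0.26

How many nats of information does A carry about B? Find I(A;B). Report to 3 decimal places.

Marginals: p(A) = (0.1300, 0.8700), p(B) = (0.2500, 0.4800, 0.2700).
I(A;B) = Σ p(x,y)·ln[p(x,y)/(p(x)p(y))].
  (r,0): 0.02·ln(0.6154) = -0.0097
  (r,1): 0.10·ln(1.6026) = 0.0472
  (r,2): 0.01·ln(0.2849) = -0.0126
  (s,0): 0.23·ln(1.0575) = 0.0129
  (s,1): 0.38·ln(0.9100) = -0.0359
  (s,2): 0.26·ln(1.1069) = 0.0264
Sum = 0.028 nats.

0.028 nats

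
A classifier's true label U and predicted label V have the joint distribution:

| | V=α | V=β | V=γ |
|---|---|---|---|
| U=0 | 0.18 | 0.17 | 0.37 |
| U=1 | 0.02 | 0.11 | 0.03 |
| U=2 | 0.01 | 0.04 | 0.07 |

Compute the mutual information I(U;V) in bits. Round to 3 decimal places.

Marginals: p(U) = (0.7200, 0.1600, 0.1200), p(V) = (0.2100, 0.3200, 0.4700).
I(U;V) = H(U) + H(V) − H(U,V).
H(U) = 1.1313, H(V) = 1.5108, H(U,V) = 2.5463.
I(U;V) = 1.1313 + 1.5108 − 2.5463 = 0.096 bits.

0.096 bits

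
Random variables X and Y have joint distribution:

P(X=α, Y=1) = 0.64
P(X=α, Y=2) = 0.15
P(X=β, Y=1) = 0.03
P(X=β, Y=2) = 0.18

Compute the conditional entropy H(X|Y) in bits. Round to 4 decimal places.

Marginals: p(X) = (0.7900, 0.2100), p(Y) = (0.6700, 0.3300).
H(X|Y) = Σ p(Y) · H(X|Y=·).
  Y=1: p=0.6700, H(X|Y=1) = 0.2638
  Y=2: p=0.3300, H(X|Y=2) = 0.9940
Weighted sum = 0.5048 bits.

0.5048 bits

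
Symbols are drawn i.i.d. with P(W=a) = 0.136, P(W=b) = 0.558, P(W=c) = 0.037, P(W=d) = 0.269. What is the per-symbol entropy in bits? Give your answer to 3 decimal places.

1.547 bits

H(W) = −Σ p·log₂ p.
  −(0.136)·log₂(0.136) = 0.3915
  −(0.558)·log₂(0.558) = 0.4696
  −(0.037)·log₂(0.037) = 0.1760
  −(0.269)·log₂(0.269) = 0.5096
Sum: 0.3915 + 0.4696 + 0.1760 + 0.5096 = 1.547 bits.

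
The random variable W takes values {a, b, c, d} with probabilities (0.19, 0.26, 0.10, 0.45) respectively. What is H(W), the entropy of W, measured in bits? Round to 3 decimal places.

1.811 bits

H(W) = −Σ p·log₂ p.
  −(0.19)·log₂(0.19) = 0.4552
  −(0.26)·log₂(0.26) = 0.5053
  −(0.10)·log₂(0.10) = 0.3322
  −(0.45)·log₂(0.45) = 0.5184
Sum: 0.4552 + 0.5053 + 0.3322 + 0.5184 = 1.811 bits.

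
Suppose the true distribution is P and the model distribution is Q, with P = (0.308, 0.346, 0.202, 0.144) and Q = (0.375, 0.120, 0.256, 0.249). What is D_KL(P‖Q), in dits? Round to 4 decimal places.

D(P‖Q) = Σ p·log₁₀(p/q).
  0.308·log₁₀(0.308/0.375) = -0.02633
  0.346·log₁₀(0.346/0.120) = 0.15912
  0.202·log₁₀(0.202/0.256) = -0.02078
  0.144·log₁₀(0.144/0.249) = -0.03425
D(P‖Q) = 0.0778 dits.

0.0778 dits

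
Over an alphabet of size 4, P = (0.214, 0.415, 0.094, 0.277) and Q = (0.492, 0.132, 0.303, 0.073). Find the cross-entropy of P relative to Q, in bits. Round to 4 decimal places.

2.6392 bits

H(P,Q) = −Σ p·log₂ q.
  −0.214·log₂(0.492) = 0.21898
  −0.415·log₂(0.132) = 1.21238
  −0.094·log₂(0.303) = 0.16193
  −0.277·log₂(0.073) = 1.04594
H(P,Q) = 2.6392 bits.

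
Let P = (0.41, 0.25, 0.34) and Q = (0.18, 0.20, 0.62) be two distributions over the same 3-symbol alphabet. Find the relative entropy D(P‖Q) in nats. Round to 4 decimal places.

0.1890 nats

D(P‖Q) = Σ p·ln(p/q).
  0.41·ln(0.41/0.18) = 0.33751
  0.25·ln(0.25/0.20) = 0.05579
  0.34·ln(0.34/0.62) = -0.20426
D(P‖Q) = 0.1890 nats.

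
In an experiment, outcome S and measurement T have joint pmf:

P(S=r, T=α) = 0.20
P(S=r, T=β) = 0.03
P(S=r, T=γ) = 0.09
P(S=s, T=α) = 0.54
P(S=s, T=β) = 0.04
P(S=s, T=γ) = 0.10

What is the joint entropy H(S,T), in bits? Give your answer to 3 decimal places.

1.927 bits

H(S,T) = −Σ p(x,y)·log₂ p(x,y) over all 6 cells.
  cell (r,α): −0.20·log₂0.20 = 0.4644
  cell (r,β): −0.03·log₂0.03 = 0.1518
  cell (r,γ): −0.09·log₂0.09 = 0.3127
  cell (s,α): −0.54·log₂0.54 = 0.4800
  cell (s,β): −0.04·log₂0.04 = 0.1858
  cell (s,γ): −0.10·log₂0.10 = 0.3322
Sum = 1.927 bits.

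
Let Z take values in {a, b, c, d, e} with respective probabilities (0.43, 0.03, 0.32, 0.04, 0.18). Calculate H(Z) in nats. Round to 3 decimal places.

1.270 nats

H(Z) = −Σ p·ln p.
  −(0.43)·ln(0.43) = 0.3629
  −(0.03)·ln(0.03) = 0.1052
  −(0.32)·ln(0.32) = 0.3646
  −(0.04)·ln(0.04) = 0.1288
  −(0.18)·ln(0.18) = 0.3087
Sum: 0.3629 + 0.1052 + 0.3646 + 0.1288 + 0.3087 = 1.270 nats.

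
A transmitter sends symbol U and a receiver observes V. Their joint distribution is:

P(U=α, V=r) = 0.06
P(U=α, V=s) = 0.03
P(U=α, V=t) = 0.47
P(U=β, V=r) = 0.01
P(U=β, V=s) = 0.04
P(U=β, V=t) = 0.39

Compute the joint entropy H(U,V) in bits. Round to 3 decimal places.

H(U,V) = −Σ p(x,y)·log₂ p(x,y) over all 6 cells.
  cell (α,r): −0.06·log₂0.06 = 0.2435
  cell (α,s): −0.03·log₂0.03 = 0.1518
  cell (α,t): −0.47·log₂0.47 = 0.5120
  cell (β,r): −0.01·log₂0.01 = 0.0664
  cell (β,s): −0.04·log₂0.04 = 0.1858
  cell (β,t): −0.39·log₂0.39 = 0.5298
Sum = 1.689 bits.

1.689 bits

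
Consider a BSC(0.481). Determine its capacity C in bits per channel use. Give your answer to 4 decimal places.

Binary symmetric channel: C = 1 − h₂(ε) where h₂ is the binary entropy function.
h₂(0.481) = −0.481·log₂0.481 − 0.519·log₂0.519 = 0.9990.
C = 1 − 0.9990 = 0.0010 bits per channel use.

0.0010 bits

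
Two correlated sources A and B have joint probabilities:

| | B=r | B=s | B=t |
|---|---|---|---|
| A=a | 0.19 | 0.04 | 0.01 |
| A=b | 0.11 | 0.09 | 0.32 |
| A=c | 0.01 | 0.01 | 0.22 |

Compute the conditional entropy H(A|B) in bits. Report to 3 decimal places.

1.115 bits

Marginals: p(A) = (0.2400, 0.5200, 0.2400), p(B) = (0.3100, 0.1400, 0.5500).
H(A|B) = Σ p(B) · H(A|B=·).
  B=r: p=0.3100, H(A|B=r) = 1.1231
  B=s: p=0.1400, H(A|B=s) = 1.1981
  B=t: p=0.5500, H(A|B=t) = 1.0885
Weighted sum = 1.115 bits.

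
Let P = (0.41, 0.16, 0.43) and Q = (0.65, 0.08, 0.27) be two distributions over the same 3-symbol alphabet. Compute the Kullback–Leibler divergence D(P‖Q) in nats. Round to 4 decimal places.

0.1221 nats

D(P‖Q) = Σ p·ln(p/q).
  0.41·ln(0.41/0.65) = -0.18893
  0.16·ln(0.16/0.08) = 0.11090
  0.43·ln(0.43/0.27) = 0.20011
D(P‖Q) = 0.1221 nats.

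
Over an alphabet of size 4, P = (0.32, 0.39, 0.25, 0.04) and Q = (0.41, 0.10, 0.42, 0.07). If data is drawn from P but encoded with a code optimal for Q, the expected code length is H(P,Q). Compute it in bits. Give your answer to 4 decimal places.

2.1735 bits

H(P,Q) = −Σ p·log₂ q.
  −0.32·log₂(0.41) = 0.41162
  −0.39·log₂(0.10) = 1.29555
  −0.25·log₂(0.42) = 0.31288
  −0.04·log₂(0.07) = 0.15346
H(P,Q) = 2.1735 bits.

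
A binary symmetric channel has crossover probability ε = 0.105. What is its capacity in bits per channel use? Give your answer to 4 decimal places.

Binary symmetric channel: C = 1 − h₂(ε) where h₂ is the binary entropy function.
h₂(0.105) = −0.105·log₂0.105 − 0.895·log₂0.895 = 0.4846.
C = 1 − 0.4846 = 0.5154 bits per channel use.

0.5154 bits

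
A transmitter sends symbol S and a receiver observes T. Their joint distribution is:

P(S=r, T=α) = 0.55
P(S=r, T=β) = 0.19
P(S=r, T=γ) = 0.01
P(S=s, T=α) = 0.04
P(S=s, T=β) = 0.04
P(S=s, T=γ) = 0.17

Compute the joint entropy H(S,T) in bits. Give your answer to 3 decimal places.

H(S,T) = −Σ p(x,y)·log₂ p(x,y) over all 6 cells.
  cell (r,α): −0.55·log₂0.55 = 0.4744
  cell (r,β): −0.19·log₂0.19 = 0.4552
  cell (r,γ): −0.01·log₂0.01 = 0.0664
  cell (s,α): −0.04·log₂0.04 = 0.1858
  cell (s,β): −0.04·log₂0.04 = 0.1858
  cell (s,γ): −0.17·log₂0.17 = 0.4346
Sum = 1.802 bits.

1.802 bits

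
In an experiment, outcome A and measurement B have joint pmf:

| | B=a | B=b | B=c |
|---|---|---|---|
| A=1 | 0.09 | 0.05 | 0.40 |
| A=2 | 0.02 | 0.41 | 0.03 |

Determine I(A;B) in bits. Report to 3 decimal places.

Marginals: p(A) = (0.5400, 0.4600), p(B) = (0.1100, 0.4600, 0.4300).
I(A;B) = Σ p(x,y)·log₂[p(x,y)/(p(x)p(y))].
  (1,a): 0.09·log₂(1.5152) = 0.0540
  (1,b): 0.05·log₂(0.2013) = -0.1156
  (1,c): 0.40·log₂(1.7227) = 0.3139
  (2,a): 0.02·log₂(0.3953) = -0.0268
  (2,b): 0.41·log₂(1.9376) = 0.3913
  (2,c): 0.03·log₂(0.1517) = -0.0816
Sum = 0.535 bits.

0.535 bits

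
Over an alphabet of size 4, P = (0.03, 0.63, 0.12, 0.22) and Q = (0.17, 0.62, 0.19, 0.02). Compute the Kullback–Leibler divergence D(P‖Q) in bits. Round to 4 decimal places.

0.6210 bits

D(P‖Q) = Σ p·log₂(p/q).
  0.03·log₂(0.03/0.17) = -0.07508
  0.63·log₂(0.63/0.62) = 0.01454
  0.12·log₂(0.12/0.19) = -0.07956
  0.22·log₂(0.22/0.02) = 0.76107
D(P‖Q) = 0.6210 bits.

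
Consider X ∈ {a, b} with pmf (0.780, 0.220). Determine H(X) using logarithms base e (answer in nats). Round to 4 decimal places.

H(X) = −Σ p·ln p.
  −(0.780)·ln(0.780) = 0.19380
  −(0.220)·ln(0.220) = 0.33311
Sum: 0.19380 + 0.33311 = 0.5269 nats.

0.5269 nats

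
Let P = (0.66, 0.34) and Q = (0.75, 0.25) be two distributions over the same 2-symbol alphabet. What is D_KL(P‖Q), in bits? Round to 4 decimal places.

0.0291 bits

D(P‖Q) = Σ p·log₂(p/q).
  0.66·log₂(0.66/0.75) = -0.12172
  0.34·log₂(0.34/0.25) = 0.15083
D(P‖Q) = 0.0291 bits.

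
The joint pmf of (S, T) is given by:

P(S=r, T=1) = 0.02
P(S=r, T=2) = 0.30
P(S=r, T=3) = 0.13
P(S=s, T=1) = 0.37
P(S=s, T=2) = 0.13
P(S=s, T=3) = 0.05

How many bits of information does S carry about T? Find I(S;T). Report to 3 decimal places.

0.345 bits

Marginals: p(S) = (0.4500, 0.5500), p(T) = (0.3900, 0.4300, 0.1800).
I(S;T) = H(S) + H(T) − H(S,T).
H(S) = 0.9928, H(T) = 1.4987, H(S,T) = 2.1461.
I(S;T) = 0.9928 + 1.4987 − 2.1461 = 0.345 bits.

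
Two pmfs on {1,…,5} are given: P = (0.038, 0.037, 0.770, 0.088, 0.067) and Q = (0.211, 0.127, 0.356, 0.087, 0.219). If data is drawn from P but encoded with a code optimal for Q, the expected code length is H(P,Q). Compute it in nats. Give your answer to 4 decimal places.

H(P,Q) = −Σ p·ln q.
  −0.038·ln(0.211) = 0.05912
  −0.037·ln(0.127) = 0.07635
  −0.770·ln(0.356) = 0.79527
  −0.088·ln(0.087) = 0.21488
  −0.067·ln(0.219) = 0.10175
H(P,Q) = 1.2474 nats.

1.2474 nats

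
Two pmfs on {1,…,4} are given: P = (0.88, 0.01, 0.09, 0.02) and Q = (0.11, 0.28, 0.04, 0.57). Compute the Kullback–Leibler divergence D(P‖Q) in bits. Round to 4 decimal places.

2.6006 bits

D(P‖Q) = Σ p·log₂(p/q).
  0.88·log₂(0.88/0.11) = 2.64000
  0.01·log₂(0.01/0.28) = -0.04807
  0.09·log₂(0.09/0.04) = 0.10529
  0.02·log₂(0.02/0.57) = -0.09666
D(P‖Q) = 2.6006 bits.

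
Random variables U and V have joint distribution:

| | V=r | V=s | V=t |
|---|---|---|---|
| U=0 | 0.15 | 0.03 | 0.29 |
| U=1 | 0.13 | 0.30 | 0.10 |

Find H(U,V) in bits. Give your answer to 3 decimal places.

H(U,V) = −Σ p(x,y)·log₂ p(x,y) over all 6 cells.
  cell (0,r): −0.15·log₂0.15 = 0.4105
  cell (0,s): −0.03·log₂0.03 = 0.1518
  cell (0,t): −0.29·log₂0.29 = 0.5179
  cell (1,r): −0.13·log₂0.13 = 0.3826
  cell (1,s): −0.30·log₂0.30 = 0.5211
  cell (1,t): −0.10·log₂0.10 = 0.3322
Sum = 2.316 bits.

2.316 bits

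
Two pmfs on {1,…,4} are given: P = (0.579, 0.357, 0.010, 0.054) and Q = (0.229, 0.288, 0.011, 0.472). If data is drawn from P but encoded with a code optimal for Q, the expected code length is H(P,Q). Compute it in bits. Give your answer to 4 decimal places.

1.9960 bits

H(P,Q) = −Σ p·log₂ q.
  −0.579·log₂(0.229) = 1.23129
  −0.357·log₂(0.288) = 0.64112
  −0.010·log₂(0.011) = 0.06506
  −0.054·log₂(0.472) = 0.05849
H(P,Q) = 1.9960 bits.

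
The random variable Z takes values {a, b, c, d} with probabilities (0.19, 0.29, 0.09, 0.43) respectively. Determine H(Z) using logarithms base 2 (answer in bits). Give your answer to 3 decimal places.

H(Z) = −Σ p·log₂ p.
  −(0.19)·log₂(0.19) = 0.4552
  −(0.29)·log₂(0.29) = 0.5179
  −(0.09)·log₂(0.09) = 0.3127
  −(0.43)·log₂(0.43) = 0.5236
Sum: 0.4552 + 0.5179 + 0.3127 + 0.5236 = 1.809 bits.

1.809 bits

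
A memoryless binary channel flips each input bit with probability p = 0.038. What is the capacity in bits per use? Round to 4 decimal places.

Binary symmetric channel: C = 1 − h₂(ε) where h₂ is the binary entropy function.
h₂(0.038) = −0.038·log₂0.038 − 0.962·log₂0.962 = 0.2330.
C = 1 − 0.2330 = 0.7670 bits per channel use.

0.7670 bits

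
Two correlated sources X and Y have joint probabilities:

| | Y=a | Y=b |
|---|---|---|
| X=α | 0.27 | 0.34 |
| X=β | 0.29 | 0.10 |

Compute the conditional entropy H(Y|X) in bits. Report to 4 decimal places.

0.9245 bits

Chain rule: H(Y|X) = H(X,Y) − H(X).
Marginals: p(X) = (0.6100, 0.3900), p(Y) = (0.5600, 0.4400).
H(X,Y) = 1.8893 bits; H(X) = 0.9648 bits.
H(Y|X) = 1.8893 − 0.9648 = 0.9245 bits.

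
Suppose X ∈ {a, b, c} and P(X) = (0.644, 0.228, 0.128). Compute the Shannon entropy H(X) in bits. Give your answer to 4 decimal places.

1.2748 bits

H(X) = −Σ p·log₂ p.
  −(0.644)·log₂(0.644) = 0.40885
  −(0.228)·log₂(0.228) = 0.48630
  −(0.128)·log₂(0.128) = 0.37962
Sum: 0.40885 + 0.48630 + 0.37962 = 1.2748 bits.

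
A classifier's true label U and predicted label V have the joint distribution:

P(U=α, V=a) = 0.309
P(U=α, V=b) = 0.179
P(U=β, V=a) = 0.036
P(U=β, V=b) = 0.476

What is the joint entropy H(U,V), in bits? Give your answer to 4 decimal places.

1.6502 bits

H(U,V) = −Σ p(x,y)·log₂ p(x,y) over all 4 cells.
  cell (α,a): −0.309·log₂0.309 = 0.52355
  cell (α,b): −0.179·log₂0.179 = 0.44427
  cell (β,a): −0.036·log₂0.036 = 0.17265
  cell (β,b): −0.476·log₂0.476 = 0.50978
Sum = 1.6502 bits.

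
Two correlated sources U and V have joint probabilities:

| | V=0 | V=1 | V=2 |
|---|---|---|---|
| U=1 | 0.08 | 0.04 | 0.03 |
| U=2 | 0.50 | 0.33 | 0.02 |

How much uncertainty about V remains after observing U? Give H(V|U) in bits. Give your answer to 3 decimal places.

1.160 bits

Marginals: p(U) = (0.1500, 0.8500), p(V) = (0.5800, 0.3700, 0.0500).
H(V|U) = Σ p(U) · H(V|U=·).
  U=1: p=0.1500, H(V|U=1) = 1.4566
  U=2: p=0.8500, H(V|U=2) = 1.1075
Weighted sum = 1.160 bits.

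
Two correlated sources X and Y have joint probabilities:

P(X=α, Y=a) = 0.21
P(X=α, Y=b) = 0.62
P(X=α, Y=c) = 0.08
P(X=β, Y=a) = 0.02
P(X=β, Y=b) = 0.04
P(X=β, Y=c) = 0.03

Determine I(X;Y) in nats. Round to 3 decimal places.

Marginals: p(X) = (0.9100, 0.0900), p(Y) = (0.2300, 0.6600, 0.1100).
I(X;Y) = H(X) + H(Y) − H(X,Y).
H(X) = 0.3025, H(Y) = 0.8551, H(X,Y) = 1.1384.
I(X;Y) = 0.3025 + 0.8551 − 1.1384 = 0.019 nats.

0.019 nats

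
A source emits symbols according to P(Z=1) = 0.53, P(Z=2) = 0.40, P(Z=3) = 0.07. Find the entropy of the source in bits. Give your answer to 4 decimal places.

H(Z) = −Σ p·log₂ p.
  −(0.53)·log₂(0.53) = 0.48545
  −(0.40)·log₂(0.40) = 0.52877
  −(0.07)·log₂(0.07) = 0.26856
Sum: 0.48545 + 0.52877 + 0.26856 = 1.2828 bits.

1.2828 bits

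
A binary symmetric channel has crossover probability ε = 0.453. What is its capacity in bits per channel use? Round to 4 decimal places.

0.0064 bits

Binary symmetric channel: C = 1 − h₂(ε) where h₂ is the binary entropy function.
h₂(0.453) = −0.453·log₂0.453 − 0.547·log₂0.547 = 0.9936.
C = 1 − 0.9936 = 0.0064 bits per channel use.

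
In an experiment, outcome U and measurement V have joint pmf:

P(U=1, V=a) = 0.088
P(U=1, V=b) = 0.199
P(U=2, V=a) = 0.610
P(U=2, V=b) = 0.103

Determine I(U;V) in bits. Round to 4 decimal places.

Marginals: p(U) = (0.2870, 0.7130), p(V) = (0.6980, 0.3020).
I(U;V) = H(U) + H(V) − H(U,V).
H(U) = 0.8648, H(V) = 0.8837, H(U,V) = 1.5448.
I(U;V) = 0.8648 + 0.8837 − 1.5448 = 0.2037 bits.

0.2037 bits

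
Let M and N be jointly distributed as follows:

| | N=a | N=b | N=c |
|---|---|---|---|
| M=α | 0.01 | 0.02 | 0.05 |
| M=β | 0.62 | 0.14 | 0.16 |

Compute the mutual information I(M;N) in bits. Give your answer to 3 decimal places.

Marginals: p(M) = (0.0800, 0.9200), p(N) = (0.6300, 0.1600, 0.2100).
I(M;N) = H(M) + H(N) − H(M,N).
H(M) = 0.4022, H(N) = 1.3158, H(M,N) = 1.6431.
I(M;N) = 0.4022 + 1.3158 − 1.6431 = 0.075 bits.

0.075 bits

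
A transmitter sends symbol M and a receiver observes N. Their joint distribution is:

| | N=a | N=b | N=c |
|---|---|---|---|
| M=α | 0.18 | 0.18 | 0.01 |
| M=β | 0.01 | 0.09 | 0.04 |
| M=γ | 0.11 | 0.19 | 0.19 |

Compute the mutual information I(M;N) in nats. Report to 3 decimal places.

Marginals: p(M) = (0.3700, 0.1400, 0.4900), p(N) = (0.3000, 0.4600, 0.2400).
I(M;N) = H(M) + H(N) − H(M,N).
H(M) = 0.9927, H(N) = 1.0609, H(M,N) = 1.9288.
I(M;N) = 0.9927 + 1.0609 − 1.9288 = 0.125 nats.

0.125 nats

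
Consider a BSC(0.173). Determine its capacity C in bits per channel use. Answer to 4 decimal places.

Binary symmetric channel: C = 1 − h₂(ε) where h₂ is the binary entropy function.
h₂(0.173) = −0.173·log₂0.173 − 0.827·log₂0.827 = 0.6645.
C = 1 − 0.6645 = 0.3355 bits per channel use.

0.3355 bits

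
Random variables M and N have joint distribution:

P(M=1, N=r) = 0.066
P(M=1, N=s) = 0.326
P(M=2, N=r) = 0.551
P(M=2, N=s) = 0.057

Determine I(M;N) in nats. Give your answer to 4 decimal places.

Marginals: p(M) = (0.3920, 0.6080), p(N) = (0.6170, 0.3830).
I(M;N) = Σ p(x,y)·ln[p(x,y)/(p(x)p(y))].
  (1,r): 0.066·ln(0.2729) = -0.08572
  (1,s): 0.326·ln(2.1714) = 0.25277
  (2,r): 0.551·ln(1.4688) = 0.21183
  (2,s): 0.057·ln(0.2448) = -0.08022
Sum = 0.2987 nats.

0.2987 nats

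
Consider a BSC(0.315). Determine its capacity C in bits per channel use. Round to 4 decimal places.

Binary symmetric channel: C = 1 − h₂(ε) where h₂ is the binary entropy function.
h₂(0.315) = −0.315·log₂0.315 − 0.685·log₂0.685 = 0.8989.
C = 1 − 0.8989 = 0.1011 bits per channel use.

0.1011 bits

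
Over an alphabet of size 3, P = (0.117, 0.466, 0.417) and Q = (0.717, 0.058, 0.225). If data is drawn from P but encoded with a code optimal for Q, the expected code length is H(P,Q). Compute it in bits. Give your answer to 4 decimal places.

H(P,Q) = −Σ p·log₂ q.
  −0.117·log₂(0.717) = 0.05615
  −0.466·log₂(0.058) = 1.91424
  −0.417·log₂(0.225) = 0.89739
H(P,Q) = 2.8678 bits.

2.8678 bits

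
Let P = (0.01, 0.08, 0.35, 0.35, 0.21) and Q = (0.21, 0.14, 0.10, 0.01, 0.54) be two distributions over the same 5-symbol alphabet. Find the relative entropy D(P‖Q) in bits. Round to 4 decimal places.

2.0332 bits

D(P‖Q) = Σ p·log₂(p/q).
  0.01·log₂(0.01/0.21) = -0.04392
  0.08·log₂(0.08/0.14) = -0.06459
  0.35·log₂(0.35/0.10) = 0.63257
  0.35·log₂(0.35/0.01) = 1.79525
  0.21·log₂(0.21/0.54) = -0.28614
D(P‖Q) = 2.0332 bits.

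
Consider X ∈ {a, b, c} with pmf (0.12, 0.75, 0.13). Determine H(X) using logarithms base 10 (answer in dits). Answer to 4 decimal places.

H(X) = −Σ p·log₁₀ p.
  −(0.12)·log₁₀(0.12) = 0.11050
  −(0.75)·log₁₀(0.75) = 0.09370
  −(0.13)·log₁₀(0.13) = 0.11519
Sum: 0.11050 + 0.09370 + 0.11519 = 0.3194 dits.

0.3194 dits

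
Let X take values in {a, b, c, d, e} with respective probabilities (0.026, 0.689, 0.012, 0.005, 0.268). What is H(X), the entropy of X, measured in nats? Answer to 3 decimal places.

0.784 nats

H(X) = −Σ p·ln p.
  −(0.026)·ln(0.026) = 0.0949
  −(0.689)·ln(0.689) = 0.2567
  −(0.012)·ln(0.012) = 0.0531
  −(0.005)·ln(0.005) = 0.0265
  −(0.268)·ln(0.268) = 0.3529
Sum: 0.0949 + 0.2567 + 0.0531 + 0.0265 + 0.3529 = 0.784 nats.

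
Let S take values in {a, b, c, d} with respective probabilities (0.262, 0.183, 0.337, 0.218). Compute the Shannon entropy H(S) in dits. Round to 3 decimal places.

0.591 dits

H(S) = −Σ p·log₁₀ p.
  −(0.262)·log₁₀(0.262) = 0.1524
  −(0.183)·log₁₀(0.183) = 0.1350
  −(0.337)·log₁₀(0.337) = 0.1592
  −(0.218)·log₁₀(0.218) = 0.1442
Sum: 0.1524 + 0.1350 + 0.1592 + 0.1442 = 0.591 dits.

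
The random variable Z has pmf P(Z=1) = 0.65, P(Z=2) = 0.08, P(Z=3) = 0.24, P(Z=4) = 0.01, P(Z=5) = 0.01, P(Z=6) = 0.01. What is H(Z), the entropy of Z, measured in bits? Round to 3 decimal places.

1.389 bits

H(Z) = −Σ p·log₂ p.
  −(0.65)·log₂(0.65) = 0.4040
  −(0.08)·log₂(0.08) = 0.2915
  −(0.24)·log₂(0.24) = 0.4941
  −(0.01)·log₂(0.01) = 0.0664
  −(0.01)·log₂(0.01) = 0.0664
  −(0.01)·log₂(0.01) = 0.0664
Sum: 0.4040 + 0.2915 + 0.4941 + 0.0664 + 0.0664 + 0.0664 = 1.389 bits.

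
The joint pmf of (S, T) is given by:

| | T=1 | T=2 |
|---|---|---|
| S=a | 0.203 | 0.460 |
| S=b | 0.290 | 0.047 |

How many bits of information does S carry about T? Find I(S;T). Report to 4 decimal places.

Marginals: p(S) = (0.6630, 0.3370), p(T) = (0.4930, 0.5070).
I(S;T) = Σ p(x,y)·log₂[p(x,y)/(p(x)p(y))].
  (a,1): 0.203·log₂(0.6211) = -0.13950
  (a,2): 0.460·log₂(1.3685) = 0.20818
  (b,1): 0.290·log₂(1.7455) = 0.23306
  (b,2): 0.047·log₂(0.2751) = -0.08752
Sum = 0.2142 bits.

0.2142 bits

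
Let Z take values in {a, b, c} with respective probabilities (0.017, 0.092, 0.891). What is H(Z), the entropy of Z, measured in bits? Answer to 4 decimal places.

H(Z) = −Σ p·log₂ p.
  −(0.017)·log₂(0.017) = 0.09993
  −(0.092)·log₂(0.092) = 0.31668
  −(0.891)·log₂(0.891) = 0.14835
Sum: 0.09993 + 0.31668 + 0.14835 = 0.5650 bits.

0.5650 bits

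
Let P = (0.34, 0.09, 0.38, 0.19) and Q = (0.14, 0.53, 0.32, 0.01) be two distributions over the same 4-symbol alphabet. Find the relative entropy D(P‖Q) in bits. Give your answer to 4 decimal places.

D(P‖Q) = Σ p·log₂(p/q).
  0.34·log₂(0.34/0.14) = 0.43524
  0.09·log₂(0.09/0.53) = -0.23022
  0.38·log₂(0.38/0.32) = 0.09421
  0.19·log₂(0.19/0.01) = 0.80711
D(P‖Q) = 1.1063 bits.

1.1063 bits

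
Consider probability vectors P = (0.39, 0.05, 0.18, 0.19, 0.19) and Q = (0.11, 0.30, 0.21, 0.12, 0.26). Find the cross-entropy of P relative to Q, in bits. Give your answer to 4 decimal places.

2.6845 bits

H(P,Q) = −Σ p·log₂ q.
  −0.39·log₂(0.11) = 1.24193
  −0.05·log₂(0.30) = 0.08685
  −0.18·log₂(0.21) = 0.40528
  −0.19·log₂(0.12) = 0.58119
  −0.19·log₂(0.26) = 0.36925
H(P,Q) = 2.6845 bits.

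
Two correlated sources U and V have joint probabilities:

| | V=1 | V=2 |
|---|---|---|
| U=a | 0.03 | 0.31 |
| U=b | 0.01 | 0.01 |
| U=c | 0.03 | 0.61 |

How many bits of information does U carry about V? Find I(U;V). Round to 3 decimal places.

Marginals: p(U) = (0.3400, 0.0200, 0.6400), p(V) = (0.0700, 0.9300).
I(U;V) = Σ p(x,y)·log₂[p(x,y)/(p(x)p(y))].
  (a,1): 0.03·log₂(1.2605) = 0.0100
  (a,2): 0.31·log₂(0.9804) = -0.0089
  (b,1): 0.01·log₂(7.1429) = 0.0284
  (b,2): 0.01·log₂(0.5376) = -0.0090
  (c,1): 0.03·log₂(0.6696) = -0.0174
  (c,2): 0.61·log₂(1.0249) = 0.0216
Sum = 0.025 bits.

0.025 bits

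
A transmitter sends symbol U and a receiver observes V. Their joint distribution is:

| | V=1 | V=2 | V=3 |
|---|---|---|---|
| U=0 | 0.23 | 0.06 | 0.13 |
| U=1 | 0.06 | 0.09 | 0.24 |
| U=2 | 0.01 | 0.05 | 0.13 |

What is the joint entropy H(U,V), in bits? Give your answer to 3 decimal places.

2.829 bits

H(U,V) = −Σ p(x,y)·log₂ p(x,y) over all 9 cells.
  cell (0,1): −0.23·log₂0.23 = 0.4877
  cell (0,2): −0.06·log₂0.06 = 0.2435
  cell (0,3): −0.13·log₂0.13 = 0.3826
  cell (1,1): −0.06·log₂0.06 = 0.2435
  cell (1,2): −0.09·log₂0.09 = 0.3127
  cell (1,3): −0.24·log₂0.24 = 0.4941
  cell (2,1): −0.01·log₂0.01 = 0.0664
  cell (2,2): −0.05·log₂0.05 = 0.2161
  cell (2,3): −0.13·log₂0.13 = 0.3826
Sum = 2.829 bits.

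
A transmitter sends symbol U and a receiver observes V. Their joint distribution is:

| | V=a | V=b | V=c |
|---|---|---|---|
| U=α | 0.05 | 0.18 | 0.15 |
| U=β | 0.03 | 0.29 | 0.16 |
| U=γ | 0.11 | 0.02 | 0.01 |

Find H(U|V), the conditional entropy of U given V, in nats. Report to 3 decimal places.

0.838 nats

Chain rule: H(U|V) = H(U,V) − H(V).
Marginals: p(U) = (0.3800, 0.4800, 0.1400), p(V) = (0.1900, 0.4900, 0.3200).
H(U,V) = 1.8675 nats; H(V) = 1.0297 nats.
H(U|V) = 1.8675 − 1.0297 = 0.838 nats.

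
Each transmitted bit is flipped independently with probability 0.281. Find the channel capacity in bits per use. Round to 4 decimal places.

0.1432 bits

Binary symmetric channel: C = 1 − h₂(ε) where h₂ is the binary entropy function.
h₂(0.281) = −0.281·log₂0.281 − 0.719·log₂0.719 = 0.8568.
C = 1 − 0.8568 = 0.1432 bits per channel use.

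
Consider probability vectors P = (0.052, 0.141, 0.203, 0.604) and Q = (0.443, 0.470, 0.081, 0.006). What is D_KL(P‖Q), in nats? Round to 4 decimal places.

D(P‖Q) = Σ p·ln(p/q).
  0.052·ln(0.052/0.443) = -0.11140
  0.141·ln(0.141/0.470) = -0.16976
  0.203·ln(0.203/0.081) = 0.18651
  0.604·ln(0.604/0.006) = 2.78554
D(P‖Q) = 2.6909 nats.

2.6909 nats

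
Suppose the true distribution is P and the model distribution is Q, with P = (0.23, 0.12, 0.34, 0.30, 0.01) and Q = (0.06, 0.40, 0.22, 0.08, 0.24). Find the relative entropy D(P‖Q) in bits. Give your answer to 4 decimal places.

D(P‖Q) = Σ p·log₂(p/q).
  0.23·log₂(0.23/0.06) = 0.44588
  0.12·log₂(0.12/0.40) = -0.20844
  0.34·log₂(0.34/0.22) = 0.21353
  0.30·log₂(0.30/0.08) = 0.57207
  0.01·log₂(0.01/0.24) = -0.04585
D(P‖Q) = 0.9772 bits.

0.9772 bits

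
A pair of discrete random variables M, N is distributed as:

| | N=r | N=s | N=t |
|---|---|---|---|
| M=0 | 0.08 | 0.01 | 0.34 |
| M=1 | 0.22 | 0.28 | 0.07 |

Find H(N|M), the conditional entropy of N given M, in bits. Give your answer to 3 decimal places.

1.165 bits

Marginals: p(M) = (0.4300, 0.5700), p(N) = (0.3000, 0.2900, 0.4100).
H(N|M) = Σ p(M) · H(N|M=·).
  M=0: p=0.4300, H(N|M=0) = 0.8455
  M=1: p=0.5700, H(N|M=1) = 1.4054
Weighted sum = 1.165 bits.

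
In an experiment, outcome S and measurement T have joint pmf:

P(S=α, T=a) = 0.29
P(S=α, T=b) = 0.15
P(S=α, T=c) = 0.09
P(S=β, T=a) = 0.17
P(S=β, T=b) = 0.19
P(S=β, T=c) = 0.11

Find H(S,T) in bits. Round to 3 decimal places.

2.481 bits

H(S,T) = −Σ p(x,y)·log₂ p(x,y) over all 6 cells.
  cell (α,a): −0.29·log₂0.29 = 0.5179
  cell (α,b): −0.15·log₂0.15 = 0.4105
  cell (α,c): −0.09·log₂0.09 = 0.3127
  cell (β,a): −0.17·log₂0.17 = 0.4346
  cell (β,b): −0.19·log₂0.19 = 0.4552
  cell (β,c): −0.11·log₂0.11 = 0.3503
Sum = 2.481 bits.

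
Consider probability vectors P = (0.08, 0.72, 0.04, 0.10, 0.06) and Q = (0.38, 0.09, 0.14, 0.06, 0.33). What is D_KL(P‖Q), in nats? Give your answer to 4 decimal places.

1.2712 nats

D(P‖Q) = Σ p·ln(p/q).
  0.08·ln(0.08/0.38) = -0.12465
  0.72·ln(0.72/0.09) = 1.49720
  0.04·ln(0.04/0.14) = -0.05011
  0.10·ln(0.10/0.06) = 0.05108
  0.06·ln(0.06/0.33) = -0.10228
D(P‖Q) = 1.2712 nats.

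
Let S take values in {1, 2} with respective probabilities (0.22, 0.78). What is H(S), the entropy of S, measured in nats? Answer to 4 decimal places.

H(S) = −Σ p·ln p.
  −(0.22)·ln(0.22) = 0.33311
  −(0.78)·ln(0.78) = 0.19380
Sum: 0.33311 + 0.19380 = 0.5269 nats.

0.5269 nats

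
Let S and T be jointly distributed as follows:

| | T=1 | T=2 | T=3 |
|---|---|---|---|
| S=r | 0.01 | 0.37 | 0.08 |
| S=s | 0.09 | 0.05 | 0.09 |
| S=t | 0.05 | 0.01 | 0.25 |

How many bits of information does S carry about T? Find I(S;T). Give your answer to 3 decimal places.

0.474 bits

Marginals: p(S) = (0.4600, 0.2300, 0.3100), p(T) = (0.1500, 0.4300, 0.4200).
I(S;T) = Σ p(x,y)·log₂[p(x,y)/(p(x)p(y))].
  (r,1): 0.01·log₂(0.1449) = -0.0279
  (r,2): 0.37·log₂(1.8706) = 0.3343
  (r,3): 0.08·log₂(0.4141) = -0.1018
  (s,1): 0.09·log₂(2.6087) = 0.1245
  (s,2): 0.05·log₂(0.5056) = -0.0492
  (s,3): 0.09·log₂(0.9317) = -0.0092
  (t,1): 0.05·log₂(1.0753) = 0.0052
  (t,2): 0.01·log₂(0.0750) = -0.0374
  (t,3): 0.25·log₂(1.9201) = 0.2353
Sum = 0.474 bits.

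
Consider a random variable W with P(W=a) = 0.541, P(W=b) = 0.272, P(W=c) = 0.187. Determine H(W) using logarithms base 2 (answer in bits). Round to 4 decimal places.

1.4427 bits

H(W) = −Σ p·log₂ p.
  −(0.541)·log₂(0.541) = 0.47949
  −(0.272)·log₂(0.272) = 0.51090
  −(0.187)·log₂(0.187) = 0.45233
Sum: 0.47949 + 0.51090 + 0.45233 = 1.4427 bits.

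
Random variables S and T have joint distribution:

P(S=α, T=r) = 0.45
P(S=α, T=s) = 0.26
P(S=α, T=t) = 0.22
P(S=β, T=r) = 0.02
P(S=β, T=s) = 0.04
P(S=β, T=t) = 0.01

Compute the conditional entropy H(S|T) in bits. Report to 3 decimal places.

0.349 bits

Marginals: p(S) = (0.9300, 0.0700), p(T) = (0.4700, 0.3000, 0.2300).
H(S|T) = Σ p(T) · H(S|T=·).
  T=r: p=0.4700, H(S|T=r) = 0.2539
  T=s: p=0.3000, H(S|T=s) = 0.5665
  T=t: p=0.2300, H(S|T=t) = 0.2580
Weighted sum = 0.349 bits.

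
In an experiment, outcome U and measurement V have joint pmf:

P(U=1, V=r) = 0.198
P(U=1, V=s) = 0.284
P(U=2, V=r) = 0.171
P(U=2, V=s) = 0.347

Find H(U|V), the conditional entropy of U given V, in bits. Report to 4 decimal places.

Chain rule: H(U|V) = H(U,V) − H(V).
Marginals: p(U) = (0.4820, 0.5180), p(V) = (0.3690, 0.6310).
H(U,V) = 1.9439 bits; H(V) = 0.9499 bits.
H(U|V) = 1.9439 − 0.9499 = 0.9940 bits.

0.9940 bits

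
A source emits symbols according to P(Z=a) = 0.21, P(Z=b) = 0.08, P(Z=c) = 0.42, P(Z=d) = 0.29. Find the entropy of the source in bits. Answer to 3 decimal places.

1.808 bits

H(Z) = −Σ p·log₂ p.
  −(0.21)·log₂(0.21) = 0.4728
  −(0.08)·log₂(0.08) = 0.2915
  −(0.42)·log₂(0.42) = 0.5256
  −(0.29)·log₂(0.29) = 0.5179
Sum: 0.4728 + 0.2915 + 0.5256 + 0.5179 = 1.808 bits.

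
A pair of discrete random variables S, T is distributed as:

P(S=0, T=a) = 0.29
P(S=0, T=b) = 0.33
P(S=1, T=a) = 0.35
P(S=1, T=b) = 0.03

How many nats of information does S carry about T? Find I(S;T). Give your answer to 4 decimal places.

0.1200 nats

Marginals: p(S) = (0.6200, 0.3800), p(T) = (0.6400, 0.3600).
I(S;T) = Σ p(x,y)·ln[p(x,y)/(p(x)p(y))].
  (0,a): 0.29·ln(0.7308) = -0.09093
  (0,b): 0.33·ln(1.4785) = 0.12904
  (1,a): 0.35·ln(1.4391) = 0.12742
  (1,b): 0.03·ln(0.2193) = -0.04552
Sum = 0.1200 nats.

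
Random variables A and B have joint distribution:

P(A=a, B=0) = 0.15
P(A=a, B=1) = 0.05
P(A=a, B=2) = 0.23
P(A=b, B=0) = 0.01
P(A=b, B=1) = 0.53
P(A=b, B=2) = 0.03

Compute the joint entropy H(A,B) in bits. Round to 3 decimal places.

H(A,B) = −Σ p(x,y)·log₂ p(x,y) over all 6 cells.
  cell (a,0): −0.15·log₂0.15 = 0.4105
  cell (a,1): −0.05·log₂0.05 = 0.2161
  cell (a,2): −0.23·log₂0.23 = 0.4877
  cell (b,0): −0.01·log₂0.01 = 0.0664
  cell (b,1): −0.53·log₂0.53 = 0.4854
  cell (b,2): −0.03·log₂0.03 = 0.1518
Sum = 1.818 bits.

1.818 bits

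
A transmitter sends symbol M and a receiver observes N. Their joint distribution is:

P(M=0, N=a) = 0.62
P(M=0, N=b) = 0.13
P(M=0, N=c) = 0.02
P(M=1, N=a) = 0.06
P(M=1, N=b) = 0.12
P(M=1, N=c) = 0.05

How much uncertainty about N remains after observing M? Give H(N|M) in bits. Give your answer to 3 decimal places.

0.972 bits

Marginals: p(M) = (0.7700, 0.2300), p(N) = (0.6800, 0.2500, 0.0700).
H(N|M) = Σ p(M) · H(N|M=·).
  M=0: p=0.7700, H(N|M=0) = 0.8218
  M=1: p=0.2300, H(N|M=1) = 1.4740
Weighted sum = 0.972 bits.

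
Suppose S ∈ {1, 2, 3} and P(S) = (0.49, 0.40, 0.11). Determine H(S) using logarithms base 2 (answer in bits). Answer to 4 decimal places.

H(S) = −Σ p·log₂ p.
  −(0.49)·log₂(0.49) = 0.50428
  −(0.40)·log₂(0.40) = 0.52877
  −(0.11)·log₂(0.11) = 0.35029
Sum: 0.50428 + 0.52877 + 0.35029 = 1.3833 bits.

1.3833 bits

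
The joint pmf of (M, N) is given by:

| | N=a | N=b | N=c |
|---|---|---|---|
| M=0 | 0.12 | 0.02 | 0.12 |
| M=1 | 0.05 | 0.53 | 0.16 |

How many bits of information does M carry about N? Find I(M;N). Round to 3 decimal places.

Marginals: p(M) = (0.2600, 0.7400), p(N) = (0.1700, 0.5500, 0.2800).
I(M;N) = H(M) + H(N) − H(M,N).
H(M) = 0.8267, H(N) = 1.4232, H(M,N) = 1.9716.
I(M;N) = 0.8267 + 1.4232 − 1.9716 = 0.278 bits.

0.278 bits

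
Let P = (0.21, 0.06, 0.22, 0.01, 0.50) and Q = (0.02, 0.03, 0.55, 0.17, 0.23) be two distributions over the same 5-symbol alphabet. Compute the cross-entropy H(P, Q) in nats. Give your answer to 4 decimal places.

H(P,Q) = −Σ p·ln q.
  −0.21·ln(0.02) = 0.82152
  −0.06·ln(0.03) = 0.21039
  −0.22·ln(0.55) = 0.13152
  −0.01·ln(0.17) = 0.01772
  −0.50·ln(0.23) = 0.73484
H(P,Q) = 1.9160 nats.

1.9160 nats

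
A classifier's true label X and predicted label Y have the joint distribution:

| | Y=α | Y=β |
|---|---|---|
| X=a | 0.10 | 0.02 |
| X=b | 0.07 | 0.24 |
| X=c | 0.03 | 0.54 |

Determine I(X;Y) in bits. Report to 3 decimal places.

Marginals: p(X) = (0.1200, 0.3100, 0.5700), p(Y) = (0.2000, 0.8000).
I(X;Y) = Σ p(x,y)·log₂[p(x,y)/(p(x)p(y))].
  (a,α): 0.10·log₂(4.1667) = 0.2059
  (a,β): 0.02·log₂(0.2083) = -0.0453
  (b,α): 0.07·log₂(1.1290) = 0.0123
  (b,β): 0.24·log₂(0.9677) = -0.0114
  (c,α): 0.03·log₂(0.2632) = -0.0578
  (c,β): 0.54·log₂(1.1842) = 0.1317
Sum = 0.235 bits.

0.235 bits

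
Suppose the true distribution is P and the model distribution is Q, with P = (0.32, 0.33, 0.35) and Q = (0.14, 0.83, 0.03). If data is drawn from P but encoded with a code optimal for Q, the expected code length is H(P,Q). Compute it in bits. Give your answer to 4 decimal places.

2.7670 bits

H(P,Q) = −Σ p·log₂ q.
  −0.32·log₂(0.14) = 0.90768
  −0.33·log₂(0.83) = 0.08871
  −0.35·log₂(0.03) = 1.77061
H(P,Q) = 2.7670 bits.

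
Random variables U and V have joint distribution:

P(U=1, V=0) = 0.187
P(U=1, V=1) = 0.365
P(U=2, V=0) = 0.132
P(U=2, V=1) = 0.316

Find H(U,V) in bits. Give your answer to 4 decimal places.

H(U,V) = −Σ p(x,y)·log₂ p(x,y) over all 4 cells.
  cell (1,0): −0.187·log₂0.187 = 0.45233
  cell (1,1): −0.365·log₂0.365 = 0.53072
  cell (2,0): −0.132·log₂0.132 = 0.38562
  cell (2,1): −0.316·log₂0.316 = 0.52519
Sum = 1.8939 bits.

1.8939 bits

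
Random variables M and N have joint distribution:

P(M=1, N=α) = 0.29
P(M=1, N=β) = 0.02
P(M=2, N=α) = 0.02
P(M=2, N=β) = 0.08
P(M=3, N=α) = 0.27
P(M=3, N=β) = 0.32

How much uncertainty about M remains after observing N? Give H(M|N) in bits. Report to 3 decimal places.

1.090 bits

Marginals: p(M) = (0.3100, 0.1000, 0.5900), p(N) = (0.5800, 0.4200).
H(M|N) = Σ p(N) · H(M|N=·).
  N=α: p=0.5800, H(M|N=α) = 1.1810
  N=β: p=0.4200, H(M|N=β) = 0.9637
Weighted sum = 1.090 bits.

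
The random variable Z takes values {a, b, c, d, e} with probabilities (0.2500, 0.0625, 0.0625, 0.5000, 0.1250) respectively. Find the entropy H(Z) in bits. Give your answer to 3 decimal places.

1.875 bits

H(Z) = −Σ p·log₂ p.
  −(0.2500)·log₂(0.2500) = 0.5000
  −(0.0625)·log₂(0.0625) = 0.2500
  −(0.0625)·log₂(0.0625) = 0.2500
  −(0.5000)·log₂(0.5000) = 0.5000
  −(0.1250)·log₂(0.1250) = 0.3750
Sum: 0.5000 + 0.2500 + 0.2500 + 0.5000 + 0.3750 = 1.875 bits.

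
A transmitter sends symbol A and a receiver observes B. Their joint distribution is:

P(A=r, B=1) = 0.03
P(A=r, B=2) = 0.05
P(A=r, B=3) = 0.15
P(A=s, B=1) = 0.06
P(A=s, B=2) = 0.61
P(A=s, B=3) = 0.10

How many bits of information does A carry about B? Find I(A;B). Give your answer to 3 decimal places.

0.197 bits

Marginals: p(A) = (0.2300, 0.7700), p(B) = (0.0900, 0.6600, 0.2500).
I(A;B) = Σ p(x,y)·log₂[p(x,y)/(p(x)p(y))].
  (r,1): 0.03·log₂(1.4493) = 0.0161
  (r,2): 0.05·log₂(0.3294) = -0.0801
  (r,3): 0.15·log₂(2.6087) = 0.2075
  (s,1): 0.06·log₂(0.8658) = -0.0125
  (s,2): 0.61·log₂(1.2003) = 0.1607
  (s,3): 0.10·log₂(0.5195) = -0.0945
Sum = 0.197 bits.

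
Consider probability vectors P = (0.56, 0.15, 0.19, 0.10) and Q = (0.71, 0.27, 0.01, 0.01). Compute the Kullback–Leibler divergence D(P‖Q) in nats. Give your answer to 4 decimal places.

0.5686 nats

D(P‖Q) = Σ p·ln(p/q).
  0.56·ln(0.56/0.71) = -0.13290
  0.15·ln(0.15/0.27) = -0.08817
  0.19·ln(0.19/0.01) = 0.55944
  0.10·ln(0.10/0.01) = 0.23026
D(P‖Q) = 0.5686 nats.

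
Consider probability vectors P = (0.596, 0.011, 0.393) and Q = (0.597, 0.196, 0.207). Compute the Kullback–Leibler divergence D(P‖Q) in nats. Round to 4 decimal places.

0.2193 nats

D(P‖Q) = Σ p·ln(p/q).
  0.596·ln(0.596/0.597) = -0.00100
  0.011·ln(0.011/0.196) = -0.03168
  0.393·ln(0.393/0.207) = 0.25195
D(P‖Q) = 0.2193 nats.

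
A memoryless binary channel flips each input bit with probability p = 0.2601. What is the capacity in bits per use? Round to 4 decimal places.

Binary symmetric channel: C = 1 − h₂(ε) where h₂ is the binary entropy function.
h₂(0.2601) = −0.2601·log₂0.2601 − 0.7399·log₂0.7399 = 0.8269.
C = 1 − 0.8269 = 0.1731 bits per channel use.

0.1731 bits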